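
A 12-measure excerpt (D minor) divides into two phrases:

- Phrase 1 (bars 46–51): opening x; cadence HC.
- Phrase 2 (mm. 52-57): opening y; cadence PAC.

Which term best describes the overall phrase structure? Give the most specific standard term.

Phrase 1 ends with a half cadence (weaker) and phrase 2 with a perfect authentic cadence (stronger): antecedent + consequent = a period.
The two phrases open with different material (x / y), so the period is contrasting.

contrasting period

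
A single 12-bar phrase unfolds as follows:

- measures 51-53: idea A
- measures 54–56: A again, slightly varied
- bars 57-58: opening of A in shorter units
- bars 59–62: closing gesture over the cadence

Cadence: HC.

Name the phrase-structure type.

sentence

Basic idea (bars 51–53) + its repetition (mm. 54–56) form the presentation; fragmentation and cadence (mm. 57–62) form the continuation — the 12-bar whole is a sentence.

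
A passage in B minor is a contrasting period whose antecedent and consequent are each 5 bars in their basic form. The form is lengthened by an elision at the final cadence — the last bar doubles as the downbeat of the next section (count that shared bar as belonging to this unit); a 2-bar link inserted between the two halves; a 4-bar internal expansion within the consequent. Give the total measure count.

Basic contrasting period: 5 + 5 = 10 bars.
10 (basic form) + 2 (link) + 4 (internal expansion) = 16.
The elision shares a bar with the next section but does not change this unit's count.

16 measures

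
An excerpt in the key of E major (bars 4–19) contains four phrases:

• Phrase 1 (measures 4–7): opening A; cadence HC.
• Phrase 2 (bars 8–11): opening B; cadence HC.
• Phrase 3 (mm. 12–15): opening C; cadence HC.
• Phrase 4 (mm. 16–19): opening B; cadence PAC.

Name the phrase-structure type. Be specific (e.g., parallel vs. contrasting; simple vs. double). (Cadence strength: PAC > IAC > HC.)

Four phrases in two halves: the first half (measures 4–11) ends with a half cadence, the second (mm. 12–19) with a perfect authentic cadence — a large antecedent–consequent pair, i.e. a double period.
Phrase 3 begins with different material from phrase 1, making it contrasting.

contrasting double period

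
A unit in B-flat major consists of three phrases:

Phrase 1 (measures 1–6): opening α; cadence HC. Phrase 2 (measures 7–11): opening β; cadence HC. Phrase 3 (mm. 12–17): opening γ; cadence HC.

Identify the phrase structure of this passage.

The final phrase closes with a half cadence, which is not stronger than the preceding half cadence; the 3 phrases lack an overall antecedent–consequent design and so form a phrase group.

phrase group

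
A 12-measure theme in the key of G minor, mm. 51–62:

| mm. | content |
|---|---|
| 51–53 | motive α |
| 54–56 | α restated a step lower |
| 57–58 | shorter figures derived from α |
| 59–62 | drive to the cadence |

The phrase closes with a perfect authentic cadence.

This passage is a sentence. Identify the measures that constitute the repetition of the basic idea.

measures 54–56

The presentation of a sentence is the basic idea (bars 51–53) plus its repetition (mm. 54–56); the repetition of the basic idea is therefore bars 54–56.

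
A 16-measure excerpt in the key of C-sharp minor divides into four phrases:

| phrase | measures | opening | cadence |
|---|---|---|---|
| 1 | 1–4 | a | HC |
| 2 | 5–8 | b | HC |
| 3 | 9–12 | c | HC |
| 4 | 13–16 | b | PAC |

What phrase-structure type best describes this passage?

Four phrases in two halves: the first half (measures 1-8) ends with a half cadence, the second (measures 9–16) with a perfect authentic cadence — a large antecedent–consequent pair, i.e. a double period.
Phrase 3 begins with different material from phrase 1, making it contrasting.

contrasting double period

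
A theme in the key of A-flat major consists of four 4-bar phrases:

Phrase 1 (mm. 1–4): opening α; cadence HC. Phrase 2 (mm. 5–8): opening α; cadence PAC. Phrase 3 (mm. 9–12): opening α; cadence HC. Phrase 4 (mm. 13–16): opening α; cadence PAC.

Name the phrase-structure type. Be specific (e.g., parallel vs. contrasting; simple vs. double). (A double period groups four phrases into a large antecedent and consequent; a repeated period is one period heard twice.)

The cadence pattern HC–PAC–HC–PAC is weak–strong twice, and phrases 3–4 restate phrases 1–2: a period heard twice, not a double period (which would end weakly at phrase 2).

repeated period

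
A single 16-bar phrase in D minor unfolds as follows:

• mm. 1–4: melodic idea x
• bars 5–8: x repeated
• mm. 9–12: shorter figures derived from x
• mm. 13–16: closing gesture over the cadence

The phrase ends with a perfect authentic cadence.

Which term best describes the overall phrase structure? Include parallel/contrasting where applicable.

sentence

Basic idea (mm. 1-4) + its repetition (mm. 5–8) form the presentation; fragmentation and cadence (mm. 9-16) form the continuation — the 16-bar whole is a sentence.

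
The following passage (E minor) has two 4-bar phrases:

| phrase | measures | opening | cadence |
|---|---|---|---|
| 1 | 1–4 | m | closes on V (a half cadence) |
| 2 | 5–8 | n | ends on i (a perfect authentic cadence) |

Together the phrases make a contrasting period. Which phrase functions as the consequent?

The phrase ending with the weaker cadence (half cadence) is the antecedent; the one ending more conclusively (perfect authentic cadence) is the consequent. The consequent is phrase 2.

phrase 2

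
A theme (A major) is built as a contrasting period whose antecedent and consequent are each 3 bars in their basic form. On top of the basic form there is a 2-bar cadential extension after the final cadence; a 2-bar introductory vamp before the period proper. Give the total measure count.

10 measures

Basic contrasting period: 3 + 3 = 6 bars.
6 (basic form) + 2 (cadential extension) + 2 (introduction) = 10.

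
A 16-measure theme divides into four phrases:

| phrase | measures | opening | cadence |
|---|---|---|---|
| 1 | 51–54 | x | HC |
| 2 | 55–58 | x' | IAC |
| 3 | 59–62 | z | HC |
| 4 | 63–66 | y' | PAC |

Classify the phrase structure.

contrasting double period

Four phrases in two halves: the first half (bars 51–58) ends with an imperfect authentic cadence, the second (measures 59–66) with a perfect authentic cadence — a large antecedent–consequent pair, i.e. a double period.
Phrase 3 begins with different material from phrase 1, making it contrasting.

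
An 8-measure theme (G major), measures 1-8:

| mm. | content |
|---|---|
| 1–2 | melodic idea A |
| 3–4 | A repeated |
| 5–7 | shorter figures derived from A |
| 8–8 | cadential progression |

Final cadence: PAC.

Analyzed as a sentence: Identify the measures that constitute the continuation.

measures 5–8

After the presentation (mm. 1–4), the continuation covers the fragmentation through the cadence: measures 5–8.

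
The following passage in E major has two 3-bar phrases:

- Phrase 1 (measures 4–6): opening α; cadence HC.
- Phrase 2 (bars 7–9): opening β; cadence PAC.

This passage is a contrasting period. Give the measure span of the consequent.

The antecedent is the phrase ending with the weaker cadence (half cadence, phrase 1) and the consequent the one ending more conclusively (perfect authentic cadence, phrase 2); the consequent is mm. 7-9.

measures 7–9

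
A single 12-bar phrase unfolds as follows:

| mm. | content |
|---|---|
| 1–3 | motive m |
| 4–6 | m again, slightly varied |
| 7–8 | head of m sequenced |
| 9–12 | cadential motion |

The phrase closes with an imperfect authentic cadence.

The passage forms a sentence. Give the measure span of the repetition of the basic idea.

The presentation of a sentence is the basic idea (measures 1-3) plus its repetition (measures 4-6); the repetition of the basic idea is therefore mm. 4-6.

measures 4–6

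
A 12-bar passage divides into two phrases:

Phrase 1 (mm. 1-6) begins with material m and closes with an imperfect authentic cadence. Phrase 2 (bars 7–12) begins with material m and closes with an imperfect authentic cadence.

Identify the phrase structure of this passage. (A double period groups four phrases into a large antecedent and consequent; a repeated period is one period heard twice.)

repeated phrase

Both phrases have the same opening (m) and the same cadence (imperfect authentic cadence): the second is a restatement, not a consequent, so this is a repeated phrase rather than a period.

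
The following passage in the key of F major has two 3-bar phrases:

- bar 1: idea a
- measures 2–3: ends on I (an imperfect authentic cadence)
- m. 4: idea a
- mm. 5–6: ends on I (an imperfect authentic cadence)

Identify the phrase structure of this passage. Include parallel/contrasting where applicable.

repeated phrase

Both phrases have the same opening (a) and the same cadence (imperfect authentic cadence): the second is a restatement, not a consequent, so this is a repeated phrase rather than a period.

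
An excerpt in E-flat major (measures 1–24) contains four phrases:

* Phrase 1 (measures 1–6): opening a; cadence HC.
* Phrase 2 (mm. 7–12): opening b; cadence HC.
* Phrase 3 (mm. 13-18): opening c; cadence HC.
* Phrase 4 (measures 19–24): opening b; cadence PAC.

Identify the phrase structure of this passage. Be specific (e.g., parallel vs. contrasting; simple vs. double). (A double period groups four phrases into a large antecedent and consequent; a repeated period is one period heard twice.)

contrasting double period

Four phrases in two halves: the first half (mm. 1–12) ends with a half cadence, the second (measures 13-24) with a perfect authentic cadence — a large antecedent–consequent pair, i.e. a double period.
Phrase 3 begins with different material from phrase 1, making it contrasting.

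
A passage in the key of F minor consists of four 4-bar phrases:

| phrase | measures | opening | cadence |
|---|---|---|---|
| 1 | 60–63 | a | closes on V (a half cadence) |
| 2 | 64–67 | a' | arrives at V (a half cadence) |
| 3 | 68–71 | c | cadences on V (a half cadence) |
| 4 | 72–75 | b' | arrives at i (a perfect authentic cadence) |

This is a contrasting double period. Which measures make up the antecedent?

measures 60–67

In a double period the first pair of phrases (ending half cadence) is the large antecedent and the second pair (ending perfect authentic cadence) is the large consequent; the antecedent is measures 60–67.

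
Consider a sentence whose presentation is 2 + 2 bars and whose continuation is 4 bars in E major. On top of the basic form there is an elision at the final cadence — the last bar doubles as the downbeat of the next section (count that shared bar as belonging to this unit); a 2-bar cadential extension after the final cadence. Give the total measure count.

Basic sentence: 2 + 2 + 4 = 8 bars.
8 (basic form) + 2 (cadential extension) = 10.
The elision shares a bar with the next section but does not change this unit's count.

10 measures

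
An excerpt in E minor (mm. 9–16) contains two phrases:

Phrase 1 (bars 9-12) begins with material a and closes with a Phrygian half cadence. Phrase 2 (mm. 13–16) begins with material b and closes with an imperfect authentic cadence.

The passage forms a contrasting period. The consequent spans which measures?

The antecedent is the phrase ending with the weaker cadence (Phrygian half cadence, phrase 1) and the consequent the one ending more conclusively (imperfect authentic cadence, phrase 2); the consequent is bars 13–16.

measures 13–16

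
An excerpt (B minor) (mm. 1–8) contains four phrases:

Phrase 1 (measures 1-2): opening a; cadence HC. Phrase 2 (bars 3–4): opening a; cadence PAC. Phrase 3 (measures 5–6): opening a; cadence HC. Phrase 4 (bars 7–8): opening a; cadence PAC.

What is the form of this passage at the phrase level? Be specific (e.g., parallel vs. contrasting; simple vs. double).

The cadence pattern HC–PAC–HC–PAC is weak–strong twice, and phrases 3–4 restate phrases 1–2: a period heard twice, not a double period (which would end weakly at phrase 2).

repeated period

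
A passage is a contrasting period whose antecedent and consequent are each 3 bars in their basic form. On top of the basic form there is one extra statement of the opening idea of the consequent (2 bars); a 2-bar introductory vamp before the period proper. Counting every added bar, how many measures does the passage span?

Basic contrasting period: 3 + 3 = 6 bars.
6 (basic form) + 2 (extra statement) + 2 (introduction) = 10.

10 measures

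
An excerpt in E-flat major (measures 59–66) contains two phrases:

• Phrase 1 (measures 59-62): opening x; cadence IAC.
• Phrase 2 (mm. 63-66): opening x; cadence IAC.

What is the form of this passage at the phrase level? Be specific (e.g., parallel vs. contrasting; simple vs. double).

repeated phrase

Both phrases have the same opening (x) and the same cadence (imperfect authentic cadence): the second is a restatement, not a consequent, so this is a repeated phrase rather than a period.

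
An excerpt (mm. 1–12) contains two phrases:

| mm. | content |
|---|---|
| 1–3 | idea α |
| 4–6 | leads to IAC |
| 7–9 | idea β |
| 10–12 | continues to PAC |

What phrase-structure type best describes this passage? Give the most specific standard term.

Phrase 1 ends with an imperfect authentic cadence (weaker) and phrase 2 with a perfect authentic cadence (stronger): antecedent + consequent = a period.
The two phrases open with different material (α / β), so the period is contrasting.

contrasting period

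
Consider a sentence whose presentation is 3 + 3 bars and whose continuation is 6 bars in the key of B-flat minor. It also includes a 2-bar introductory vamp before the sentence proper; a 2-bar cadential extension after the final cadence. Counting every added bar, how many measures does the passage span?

16 measures

Basic sentence: 3 + 3 + 6 = 12 bars.
12 (basic form) + 2 (introduction) + 2 (cadential extension) = 16.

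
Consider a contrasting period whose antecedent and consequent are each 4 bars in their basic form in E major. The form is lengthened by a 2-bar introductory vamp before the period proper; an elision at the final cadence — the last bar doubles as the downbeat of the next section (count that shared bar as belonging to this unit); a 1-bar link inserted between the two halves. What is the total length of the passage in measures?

11 measures

Basic contrasting period: 4 + 4 = 8 bars.
8 (basic form) + 2 (introduction) + 1 (link) = 11.
The elision shares a bar with the next section but does not change this unit's count.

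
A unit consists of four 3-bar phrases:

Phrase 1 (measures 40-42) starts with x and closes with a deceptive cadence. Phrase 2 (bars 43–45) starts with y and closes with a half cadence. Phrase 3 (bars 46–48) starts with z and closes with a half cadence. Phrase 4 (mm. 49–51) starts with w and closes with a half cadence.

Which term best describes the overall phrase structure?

Phrase 4 ends with a half cadence, no stronger than phrase 2's half cadence, so the four phrases do not form a double period; nor do phrases 3–4 duplicate 1–2, so it is not a repeated period. With no phrase reaching a conclusive cadence, the passage is a phrase group.

phrase group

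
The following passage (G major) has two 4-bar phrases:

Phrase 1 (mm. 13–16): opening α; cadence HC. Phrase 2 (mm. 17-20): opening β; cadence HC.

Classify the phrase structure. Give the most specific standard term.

phrase group

The second phrase closes with a half cadence, which is not stronger than the first phrase's half cadence; without a weak→strong cadential pair there is no antecedent–consequent relationship, so this is a phrase group rather than a period.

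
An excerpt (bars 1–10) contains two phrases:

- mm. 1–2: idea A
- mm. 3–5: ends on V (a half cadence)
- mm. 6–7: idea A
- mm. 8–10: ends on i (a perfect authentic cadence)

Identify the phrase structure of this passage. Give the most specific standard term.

parallel period

Phrase 1 ends with a half cadence (weaker) and phrase 2 with a perfect authentic cadence (stronger): antecedent + consequent = a period.
The two phrases open with the same material (A / A), so the period is parallel.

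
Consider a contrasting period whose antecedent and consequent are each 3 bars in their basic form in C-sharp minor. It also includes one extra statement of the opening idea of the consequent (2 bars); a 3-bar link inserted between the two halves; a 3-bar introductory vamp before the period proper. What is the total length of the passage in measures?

Basic contrasting period: 3 + 3 = 6 bars.
6 (basic form) + 2 (extra statement) + 3 (link) + 3 (introduction) = 14.

14 measures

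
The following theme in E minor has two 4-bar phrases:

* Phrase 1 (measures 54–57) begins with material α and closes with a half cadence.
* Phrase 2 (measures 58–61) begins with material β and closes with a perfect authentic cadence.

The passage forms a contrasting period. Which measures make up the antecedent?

The antecedent is the phrase ending with the weaker cadence (half cadence, phrase 1) and the consequent the one ending more conclusively (perfect authentic cadence, phrase 2); the antecedent is bars 54-57.

measures 54–57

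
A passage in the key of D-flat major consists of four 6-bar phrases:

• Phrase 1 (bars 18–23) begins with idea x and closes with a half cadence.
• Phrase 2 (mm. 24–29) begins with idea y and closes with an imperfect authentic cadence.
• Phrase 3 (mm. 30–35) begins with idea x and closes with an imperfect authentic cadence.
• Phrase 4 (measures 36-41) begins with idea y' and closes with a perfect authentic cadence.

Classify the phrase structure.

Four phrases in two halves: the first half (measures 18-29) ends with an imperfect authentic cadence, the second (mm. 30–41) with a perfect authentic cadence — a large antecedent–consequent pair, i.e. a double period.
Phrase 3 begins with the same material as phrase 1, making it parallel.

parallel double period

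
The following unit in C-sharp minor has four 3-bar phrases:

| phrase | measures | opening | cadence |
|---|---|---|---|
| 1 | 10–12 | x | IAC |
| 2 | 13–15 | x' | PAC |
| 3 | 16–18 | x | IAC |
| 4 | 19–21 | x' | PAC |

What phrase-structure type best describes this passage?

The cadence pattern IAC–PAC–IAC–PAC is weak–strong twice, and phrases 3–4 restate phrases 1–2: a period heard twice, not a double period (which would end weakly at phrase 2).

repeated period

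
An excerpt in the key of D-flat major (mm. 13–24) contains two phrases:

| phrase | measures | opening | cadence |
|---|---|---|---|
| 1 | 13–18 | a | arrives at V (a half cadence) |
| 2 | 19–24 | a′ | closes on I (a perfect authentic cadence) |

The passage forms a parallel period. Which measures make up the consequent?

The phrase ending with the weaker cadence (half cadence) is the antecedent; the one ending more conclusively (perfect authentic cadence) is the consequent. The consequent is measures 19–24.

measures 19–24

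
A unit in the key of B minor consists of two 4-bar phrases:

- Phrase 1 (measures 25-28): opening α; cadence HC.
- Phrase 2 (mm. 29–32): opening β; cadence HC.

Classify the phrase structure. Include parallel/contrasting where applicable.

phrase group

The second phrase closes with a half cadence, which is not stronger than the first phrase's half cadence; without a weak→strong cadential pair there is no antecedent–consequent relationship, so this is a phrase group rather than a period.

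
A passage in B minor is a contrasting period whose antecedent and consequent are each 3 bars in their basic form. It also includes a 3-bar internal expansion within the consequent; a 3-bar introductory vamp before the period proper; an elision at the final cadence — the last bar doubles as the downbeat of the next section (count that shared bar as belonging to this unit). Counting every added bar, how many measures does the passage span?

Basic contrasting period: 3 + 3 = 6 bars.
6 (basic form) + 3 (internal expansion) + 3 (introduction) = 12.
The elision shares a bar with the next section but does not change this unit's count.

12 measures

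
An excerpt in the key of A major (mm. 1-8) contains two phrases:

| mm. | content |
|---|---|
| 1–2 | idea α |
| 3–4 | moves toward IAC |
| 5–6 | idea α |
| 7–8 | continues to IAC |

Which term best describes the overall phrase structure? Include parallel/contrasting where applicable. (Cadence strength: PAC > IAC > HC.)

repeated phrase

Both phrases have the same opening (α) and the same cadence (imperfect authentic cadence): the second is a restatement, not a consequent, so this is a repeated phrase rather than a period.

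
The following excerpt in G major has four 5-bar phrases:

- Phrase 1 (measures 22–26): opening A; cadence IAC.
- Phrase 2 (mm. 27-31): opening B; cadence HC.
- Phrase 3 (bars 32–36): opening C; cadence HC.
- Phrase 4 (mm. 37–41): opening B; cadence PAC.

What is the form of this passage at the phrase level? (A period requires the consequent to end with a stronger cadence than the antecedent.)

Four phrases in two halves: the first half (measures 22-31) ends with a half cadence, the second (measures 32-41) with a perfect authentic cadence — a large antecedent–consequent pair, i.e. a double period.
Phrase 3 begins with different material from phrase 1, making it contrasting.

contrasting double period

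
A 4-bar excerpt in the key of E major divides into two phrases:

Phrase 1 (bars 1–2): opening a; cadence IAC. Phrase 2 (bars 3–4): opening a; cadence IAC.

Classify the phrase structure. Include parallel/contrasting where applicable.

repeated phrase

Both phrases have the same opening (a) and the same cadence (imperfect authentic cadence): the second is a restatement, not a consequent, so this is a repeated phrase rather than a period.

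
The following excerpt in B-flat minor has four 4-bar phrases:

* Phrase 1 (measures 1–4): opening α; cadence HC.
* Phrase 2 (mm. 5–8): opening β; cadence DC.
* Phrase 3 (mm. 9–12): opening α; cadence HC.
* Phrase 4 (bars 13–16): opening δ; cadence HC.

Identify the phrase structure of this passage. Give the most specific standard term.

Phrase 4 ends with a half cadence, no stronger than phrase 2's deceptive cadence, so the four phrases do not form a double period; nor do phrases 3–4 duplicate 1–2, so it is not a repeated period. With no phrase reaching a conclusive cadence, the passage is a phrase group.

phrase group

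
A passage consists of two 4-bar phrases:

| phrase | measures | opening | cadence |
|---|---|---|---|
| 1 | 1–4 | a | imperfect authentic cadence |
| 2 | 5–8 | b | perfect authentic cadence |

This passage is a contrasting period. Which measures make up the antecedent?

measures 1–4

The antecedent is the phrase ending with the weaker cadence (imperfect authentic cadence, phrase 1) and the consequent the one ending more conclusively (perfect authentic cadence, phrase 2); the antecedent is mm. 1–4.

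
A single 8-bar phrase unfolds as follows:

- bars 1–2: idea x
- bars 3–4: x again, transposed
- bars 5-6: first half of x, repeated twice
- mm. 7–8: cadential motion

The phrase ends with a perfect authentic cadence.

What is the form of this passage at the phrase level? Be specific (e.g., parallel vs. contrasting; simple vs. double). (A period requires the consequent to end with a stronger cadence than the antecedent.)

Basic idea (mm. 1–2) + its repetition (mm. 3-4) form the presentation; fragmentation and cadence (measures 5–8) form the continuation — the 8-bar whole is a sentence.

sentence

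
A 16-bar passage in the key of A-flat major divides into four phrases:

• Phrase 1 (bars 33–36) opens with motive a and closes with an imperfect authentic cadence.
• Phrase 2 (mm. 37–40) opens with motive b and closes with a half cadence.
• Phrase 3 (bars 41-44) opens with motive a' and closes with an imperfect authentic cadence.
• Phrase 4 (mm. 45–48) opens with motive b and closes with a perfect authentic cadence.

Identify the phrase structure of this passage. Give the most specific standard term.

Four phrases in two halves: the first half (mm. 33–40) ends with a half cadence, the second (mm. 41-48) with a perfect authentic cadence — a large antecedent–consequent pair, i.e. a double period.
Phrase 3 begins with the same material as phrase 1, making it parallel.

parallel double period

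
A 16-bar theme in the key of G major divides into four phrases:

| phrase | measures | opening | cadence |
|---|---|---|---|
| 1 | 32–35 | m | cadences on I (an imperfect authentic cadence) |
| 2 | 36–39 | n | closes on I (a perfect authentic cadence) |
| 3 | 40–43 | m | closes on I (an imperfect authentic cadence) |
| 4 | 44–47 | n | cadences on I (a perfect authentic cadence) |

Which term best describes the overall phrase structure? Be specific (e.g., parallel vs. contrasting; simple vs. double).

The cadence pattern IAC–PAC–IAC–PAC is weak–strong twice, and phrases 3–4 restate phrases 1–2: a period heard twice, not a double period (which would end weakly at phrase 2).

repeated period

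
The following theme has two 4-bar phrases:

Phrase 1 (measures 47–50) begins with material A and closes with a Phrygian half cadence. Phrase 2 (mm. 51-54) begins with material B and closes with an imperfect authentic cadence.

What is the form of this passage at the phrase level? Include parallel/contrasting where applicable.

Phrase 1 ends with a Phrygian half cadence (weaker) and phrase 2 with an imperfect authentic cadence (stronger): antecedent + consequent = a period.
The two phrases open with different material (A / B), so the period is contrasting.

contrasting period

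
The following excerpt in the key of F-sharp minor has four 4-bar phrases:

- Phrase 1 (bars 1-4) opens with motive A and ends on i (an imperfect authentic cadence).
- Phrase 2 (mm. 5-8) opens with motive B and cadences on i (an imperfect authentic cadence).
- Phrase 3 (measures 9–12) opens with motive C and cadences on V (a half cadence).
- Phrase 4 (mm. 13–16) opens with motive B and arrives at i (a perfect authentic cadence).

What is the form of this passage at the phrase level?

contrasting double period

Four phrases in two halves: the first half (bars 1–8) ends with an imperfect authentic cadence, the second (bars 9-16) with a perfect authentic cadence — a large antecedent–consequent pair, i.e. a double period.
Phrase 3 begins with different material from phrase 1, making it contrasting.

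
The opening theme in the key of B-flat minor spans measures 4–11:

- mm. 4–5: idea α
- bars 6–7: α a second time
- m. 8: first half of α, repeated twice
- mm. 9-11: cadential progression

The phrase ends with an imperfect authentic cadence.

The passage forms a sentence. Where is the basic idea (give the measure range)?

measures 4–5

The presentation of a sentence is the basic idea (bars 4–5) plus its repetition (bars 6–7); the basic idea is therefore mm. 4–5.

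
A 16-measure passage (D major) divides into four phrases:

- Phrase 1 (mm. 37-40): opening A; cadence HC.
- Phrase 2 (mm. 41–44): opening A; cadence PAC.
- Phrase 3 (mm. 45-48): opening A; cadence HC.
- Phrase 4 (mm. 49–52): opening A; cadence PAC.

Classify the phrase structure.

The cadence pattern HC–PAC–HC–PAC is weak–strong twice, and phrases 3–4 restate phrases 1–2: a period heard twice, not a double period (which would end weakly at phrase 2).

repeated period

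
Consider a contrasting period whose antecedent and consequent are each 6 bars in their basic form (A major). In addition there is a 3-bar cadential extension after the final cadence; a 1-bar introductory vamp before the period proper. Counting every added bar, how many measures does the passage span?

16 measures

Basic contrasting period: 6 + 6 = 12 bars.
12 (basic form) + 3 (cadential extension) + 1 (introduction) = 16.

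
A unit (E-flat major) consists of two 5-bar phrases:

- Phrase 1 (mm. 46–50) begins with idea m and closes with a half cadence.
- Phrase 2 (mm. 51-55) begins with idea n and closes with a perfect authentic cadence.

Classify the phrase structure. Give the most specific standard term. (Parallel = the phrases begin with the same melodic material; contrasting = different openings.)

Phrase 1 ends with a half cadence (weaker) and phrase 2 with a perfect authentic cadence (stronger): antecedent + consequent = a period.
The two phrases open with different material (m / n), so the period is contrasting.

contrasting period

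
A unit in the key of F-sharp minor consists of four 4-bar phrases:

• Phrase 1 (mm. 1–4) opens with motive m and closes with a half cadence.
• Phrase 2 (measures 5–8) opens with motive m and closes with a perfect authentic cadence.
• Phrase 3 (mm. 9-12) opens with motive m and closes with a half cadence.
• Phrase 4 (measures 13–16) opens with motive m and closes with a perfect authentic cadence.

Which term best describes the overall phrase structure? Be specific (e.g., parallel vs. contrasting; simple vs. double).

The cadence pattern HC–PAC–HC–PAC is weak–strong twice, and phrases 3–4 restate phrases 1–2: a period heard twice, not a double period (which would end weakly at phrase 2).

repeated period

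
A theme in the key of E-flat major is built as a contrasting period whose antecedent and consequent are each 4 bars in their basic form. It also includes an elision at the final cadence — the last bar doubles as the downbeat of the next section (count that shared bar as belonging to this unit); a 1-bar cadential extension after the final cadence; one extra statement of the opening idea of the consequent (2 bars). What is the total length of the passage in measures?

Basic contrasting period: 4 + 4 = 8 bars.
8 (basic form) + 1 (cadential extension) + 2 (extra statement) = 11.
The elision shares a bar with the next section but does not change this unit's count.

11 measures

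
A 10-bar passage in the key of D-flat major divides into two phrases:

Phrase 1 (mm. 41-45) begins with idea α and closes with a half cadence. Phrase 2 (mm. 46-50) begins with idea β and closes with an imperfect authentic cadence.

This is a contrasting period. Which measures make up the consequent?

measures 46–50

The phrase ending with the weaker cadence (half cadence) is the antecedent; the one ending more conclusively (imperfect authentic cadence) is the consequent. The consequent is measures 46–50.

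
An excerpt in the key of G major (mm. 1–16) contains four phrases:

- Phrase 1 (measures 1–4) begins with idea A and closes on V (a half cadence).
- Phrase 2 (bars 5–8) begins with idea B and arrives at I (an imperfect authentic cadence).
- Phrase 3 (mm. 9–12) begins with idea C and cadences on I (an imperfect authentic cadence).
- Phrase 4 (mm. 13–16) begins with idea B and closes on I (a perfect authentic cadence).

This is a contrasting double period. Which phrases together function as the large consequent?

In a double period the first pair of phrases (ending imperfect authentic cadence) is the large antecedent and the second pair (ending perfect authentic cadence) is the large consequent; the consequent is phrases 3 and 4.

phrases 3 and 4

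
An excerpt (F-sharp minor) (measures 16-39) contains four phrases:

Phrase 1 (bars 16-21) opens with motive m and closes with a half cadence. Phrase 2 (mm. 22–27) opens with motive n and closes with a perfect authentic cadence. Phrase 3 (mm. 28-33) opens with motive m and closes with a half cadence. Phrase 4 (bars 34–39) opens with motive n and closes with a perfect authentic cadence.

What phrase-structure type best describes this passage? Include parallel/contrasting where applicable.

repeated period

The cadence pattern HC–PAC–HC–PAC is weak–strong twice, and phrases 3–4 restate phrases 1–2: a period heard twice, not a double period (which would end weakly at phrase 2).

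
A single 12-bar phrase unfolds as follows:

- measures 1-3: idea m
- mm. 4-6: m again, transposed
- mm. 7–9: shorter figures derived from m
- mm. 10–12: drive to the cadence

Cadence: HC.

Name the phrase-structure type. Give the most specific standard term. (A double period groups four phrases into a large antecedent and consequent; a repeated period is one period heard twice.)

sentence

Basic idea (bars 1–3) + its repetition (measures 4–6) form the presentation; fragmentation and cadence (measures 7–12) form the continuation — the 12-bar whole is a sentence.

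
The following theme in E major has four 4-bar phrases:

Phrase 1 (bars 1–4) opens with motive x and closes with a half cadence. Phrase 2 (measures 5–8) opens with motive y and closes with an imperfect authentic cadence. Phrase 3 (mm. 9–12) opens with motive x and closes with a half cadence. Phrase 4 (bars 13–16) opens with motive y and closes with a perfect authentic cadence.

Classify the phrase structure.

parallel double period

Four phrases in two halves: the first half (mm. 1-8) ends with an imperfect authentic cadence, the second (mm. 9–16) with a perfect authentic cadence — a large antecedent–consequent pair, i.e. a double period.
Phrase 3 begins with the same material as phrase 1, making it parallel.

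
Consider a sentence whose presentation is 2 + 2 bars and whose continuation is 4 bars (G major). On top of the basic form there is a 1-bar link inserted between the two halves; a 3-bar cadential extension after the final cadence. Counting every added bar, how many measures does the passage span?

12 measures

Basic sentence: 2 + 2 + 4 = 8 bars.
8 (basic form) + 1 (link) + 3 (cadential extension) = 12.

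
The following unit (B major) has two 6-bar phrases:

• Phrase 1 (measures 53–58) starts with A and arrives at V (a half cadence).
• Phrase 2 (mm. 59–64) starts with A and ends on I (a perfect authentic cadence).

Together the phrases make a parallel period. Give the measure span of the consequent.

measures 59–64

The phrase ending with the weaker cadence (half cadence) is the antecedent; the one ending more conclusively (perfect authentic cadence) is the consequent. The consequent is measures 59–64.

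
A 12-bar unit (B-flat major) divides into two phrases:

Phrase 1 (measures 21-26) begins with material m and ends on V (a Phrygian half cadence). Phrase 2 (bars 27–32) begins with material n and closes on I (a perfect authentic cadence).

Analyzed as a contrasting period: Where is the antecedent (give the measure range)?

measures 21–26

The antecedent is the phrase ending with the weaker cadence (Phrygian half cadence, phrase 1) and the consequent the one ending more conclusively (perfect authentic cadence, phrase 2); the antecedent is mm. 21–26.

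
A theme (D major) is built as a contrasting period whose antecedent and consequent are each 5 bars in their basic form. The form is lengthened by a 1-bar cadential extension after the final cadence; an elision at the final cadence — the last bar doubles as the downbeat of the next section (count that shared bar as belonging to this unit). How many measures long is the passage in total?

11 measures

Basic contrasting period: 5 + 5 = 10 bars.
10 (basic form) + 1 (cadential extension) = 11.
The elision shares a bar with the next section but does not change this unit's count.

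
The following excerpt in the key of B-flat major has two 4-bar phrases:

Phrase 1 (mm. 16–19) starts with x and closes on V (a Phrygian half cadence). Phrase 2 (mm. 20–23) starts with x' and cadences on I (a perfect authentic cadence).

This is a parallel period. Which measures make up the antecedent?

The phrase ending with the weaker cadence (Phrygian half cadence) is the antecedent; the one ending more conclusively (perfect authentic cadence) is the consequent. The antecedent is measures 16–19.

measures 16–19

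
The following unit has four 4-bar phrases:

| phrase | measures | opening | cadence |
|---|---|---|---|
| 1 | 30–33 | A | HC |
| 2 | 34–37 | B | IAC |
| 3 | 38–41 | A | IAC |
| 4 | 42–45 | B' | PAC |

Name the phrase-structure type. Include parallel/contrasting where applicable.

parallel double period

Four phrases in two halves: the first half (mm. 30-37) ends with an imperfect authentic cadence, the second (measures 38–45) with a perfect authentic cadence — a large antecedent–consequent pair, i.e. a double period.
Phrase 3 begins with the same material as phrase 1, making it parallel.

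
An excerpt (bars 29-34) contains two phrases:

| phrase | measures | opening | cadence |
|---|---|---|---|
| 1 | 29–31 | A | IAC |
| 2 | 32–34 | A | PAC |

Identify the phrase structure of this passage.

parallel period

Phrase 1 ends with an imperfect authentic cadence (weaker) and phrase 2 with a perfect authentic cadence (stronger): antecedent + consequent = a period.
The two phrases open with the same material (A / A), so the period is parallel.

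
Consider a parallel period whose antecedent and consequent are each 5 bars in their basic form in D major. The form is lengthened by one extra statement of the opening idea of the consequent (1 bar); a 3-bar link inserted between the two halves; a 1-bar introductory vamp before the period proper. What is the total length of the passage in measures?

15 measures

Basic parallel period: 5 + 5 = 10 bars.
10 (basic form) + 1 (extra statement) + 3 (link) + 1 (introduction) = 15.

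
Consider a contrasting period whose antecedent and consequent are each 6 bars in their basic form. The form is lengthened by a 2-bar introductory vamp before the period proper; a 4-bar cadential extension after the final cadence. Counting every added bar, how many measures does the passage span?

Basic contrasting period: 6 + 6 = 12 bars.
12 (basic form) + 2 (introduction) + 4 (cadential extension) = 18.

18 measures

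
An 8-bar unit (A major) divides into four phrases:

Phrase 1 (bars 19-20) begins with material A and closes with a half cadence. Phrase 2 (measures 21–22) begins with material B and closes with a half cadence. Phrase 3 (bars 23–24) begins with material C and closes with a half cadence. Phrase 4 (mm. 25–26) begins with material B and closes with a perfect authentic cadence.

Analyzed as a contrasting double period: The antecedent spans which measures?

In a double period the four phrases pair into a large antecedent (phrases 1–2, ending half cadence) and a large consequent (phrases 3–4, ending perfect authentic cadence). The antecedent spans bars 19-22.

measures 19–22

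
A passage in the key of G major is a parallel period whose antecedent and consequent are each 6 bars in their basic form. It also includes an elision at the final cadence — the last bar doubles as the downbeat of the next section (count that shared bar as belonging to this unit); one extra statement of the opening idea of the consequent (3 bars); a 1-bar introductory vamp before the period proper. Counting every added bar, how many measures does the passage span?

Basic parallel period: 6 + 6 = 12 bars.
12 (basic form) + 3 (extra statement) + 1 (introduction) = 16.
The elision shares a bar with the next section but does not change this unit's count.

16 measures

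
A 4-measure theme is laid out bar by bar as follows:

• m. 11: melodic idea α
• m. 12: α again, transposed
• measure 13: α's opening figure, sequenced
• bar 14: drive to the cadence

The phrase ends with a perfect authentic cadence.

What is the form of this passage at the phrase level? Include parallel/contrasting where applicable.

sentence

Basic idea (bar 11) + its repetition (m. 12) form the presentation; fragmentation and cadence (mm. 13–14) form the continuation — the 4-bar whole is a sentence.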